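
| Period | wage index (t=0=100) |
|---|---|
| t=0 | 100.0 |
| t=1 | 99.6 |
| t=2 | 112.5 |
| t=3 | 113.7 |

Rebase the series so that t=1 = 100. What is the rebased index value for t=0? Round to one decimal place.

100.4

Rebased(t=0) = 100.0 / 99.6 × 100 = 100.4016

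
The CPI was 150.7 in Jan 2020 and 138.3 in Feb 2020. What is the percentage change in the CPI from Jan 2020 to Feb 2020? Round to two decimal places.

Change = (138.3 − 150.7) / 150.7 × 100
       = -12.4 / 150.7 × 100 = -8.2283%

-8.23%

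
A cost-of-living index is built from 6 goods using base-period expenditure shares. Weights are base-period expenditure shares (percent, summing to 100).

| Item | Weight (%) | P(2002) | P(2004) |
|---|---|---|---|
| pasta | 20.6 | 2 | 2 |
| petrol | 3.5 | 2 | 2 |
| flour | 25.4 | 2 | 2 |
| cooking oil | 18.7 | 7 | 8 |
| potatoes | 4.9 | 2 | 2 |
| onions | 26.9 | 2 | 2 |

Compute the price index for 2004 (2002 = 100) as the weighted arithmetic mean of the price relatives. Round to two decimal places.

pasta: 20.6 × (2/2) = 20.6 × 1.000000 = 20.6000
petrol: 3.5 × (2/2) = 3.5 × 1.000000 = 3.5000
flour: 25.4 × (2/2) = 25.4 × 1.000000 = 25.4000
cooking oil: 18.7 × (8/7) = 18.7 × 1.142857 = 21.3714
potatoes: 4.9 × (2/2) = 4.9 × 1.000000 = 4.9000
onions: 26.9 × (2/2) = 26.9 × 1.000000 = 26.9000
Index = Σ wᵢ·(p₁ᵢ/p₀ᵢ) = 20.6000 + 3.5000 + 25.4000 + 21.3714 + 4.9000 + 26.9000 = 102.6714

102.67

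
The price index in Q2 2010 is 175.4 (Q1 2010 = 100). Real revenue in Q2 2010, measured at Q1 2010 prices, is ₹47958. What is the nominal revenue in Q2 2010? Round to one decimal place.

Nominal = Real × (Index/100) = 47958 × (175.4/100)
        = 47958 × 1.754 = 84118.3320

84118.3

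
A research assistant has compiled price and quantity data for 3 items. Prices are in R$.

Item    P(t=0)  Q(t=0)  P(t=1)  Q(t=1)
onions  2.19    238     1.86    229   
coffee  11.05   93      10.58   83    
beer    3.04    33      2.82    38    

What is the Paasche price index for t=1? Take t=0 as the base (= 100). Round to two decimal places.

Paasche price index uses current-period quantities as weights.
ΣP(t=1)·Q(t=1) = 1.86×229 + 10.58×83 + 2.82×38 = 425.94 + 878.14 + 107.16 = 1411.24
ΣP(t=0)·Q(t=1) = 2.19×229 + 11.05×83 + 3.04×38 = 501.51 + 917.15 + 115.52 = 1534.18
Index = 1411.24 / 1534.18 × 100 = 91.9866

91.99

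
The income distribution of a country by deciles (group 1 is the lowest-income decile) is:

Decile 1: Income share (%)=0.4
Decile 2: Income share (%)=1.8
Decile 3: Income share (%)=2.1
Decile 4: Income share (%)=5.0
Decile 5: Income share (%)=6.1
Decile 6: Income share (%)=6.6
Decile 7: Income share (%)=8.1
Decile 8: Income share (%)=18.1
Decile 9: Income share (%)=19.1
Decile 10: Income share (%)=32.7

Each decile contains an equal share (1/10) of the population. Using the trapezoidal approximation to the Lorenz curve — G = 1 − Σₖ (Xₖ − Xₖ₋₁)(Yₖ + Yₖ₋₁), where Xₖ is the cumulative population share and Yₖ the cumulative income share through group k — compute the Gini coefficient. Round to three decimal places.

0.502

Cumulative income shares Yₖ: 0.0040, 0.0220, 0.0430, 0.0930, 0.1540, 0.2200, 0.3010, 0.4820, 0.6730, 1.0000
Σ (Xₖ−Xₖ₋₁)(Yₖ+Yₖ₋₁) = (1/10)(0.0040+0.0000) + (1/10)(0.0220+0.0040) + (1/10)(0.0430+0.0220) + (1/10)(0.0930+0.0430) + (1/10)(0.1540+0.0930) + (1/10)(0.2200+0.1540) + (1/10)(0.3010+0.2200) + (1/10)(0.4820+0.3010) + (1/10)(0.6730+0.4820) + (1/10)(1.0000+0.6730)
  = 0.0004 + 0.0026 + 0.0065 + 0.0136 + 0.0247 + 0.0374 + 0.0521 + 0.0783 + 0.1155 + 0.1673 = 0.4984
G = 1 − 0.4984 = 0.5016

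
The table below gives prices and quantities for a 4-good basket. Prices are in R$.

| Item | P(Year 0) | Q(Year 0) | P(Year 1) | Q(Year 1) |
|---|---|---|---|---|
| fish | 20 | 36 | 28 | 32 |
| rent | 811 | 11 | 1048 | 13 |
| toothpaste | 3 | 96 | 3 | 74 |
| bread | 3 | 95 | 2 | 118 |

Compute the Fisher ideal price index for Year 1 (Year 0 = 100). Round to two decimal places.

127.39

Laspeyres component (base-period weights):
ΣP(Year 1)Q(Year 0) = 28×36 + 1048×11 + 3×96 + 2×95 = 1008 + 11528 + 288 + 190 = 13014
ΣP(Year 0)Q(Year 0) = 20×36 + 811×11 + 3×96 + 3×95 = 720 + 8921 + 288 + 285 = 10214
L = 13014 / 10214 × 100 = 127.4134
Paasche component (current-period weights):
ΣP(Year 1)Q(Year 1) = 28×32 + 1048×13 + 3×74 + 2×118 = 896 + 13624 + 222 + 236 = 14978
ΣP(Year 0)Q(Year 1) = 20×32 + 811×13 + 3×74 + 3×118 = 640 + 10543 + 222 + 354 = 11759
P = 14978 / 11759 × 100 = 127.3748
Fisher = √(L × P) = √(127.4134 × 127.3748) = 127.3941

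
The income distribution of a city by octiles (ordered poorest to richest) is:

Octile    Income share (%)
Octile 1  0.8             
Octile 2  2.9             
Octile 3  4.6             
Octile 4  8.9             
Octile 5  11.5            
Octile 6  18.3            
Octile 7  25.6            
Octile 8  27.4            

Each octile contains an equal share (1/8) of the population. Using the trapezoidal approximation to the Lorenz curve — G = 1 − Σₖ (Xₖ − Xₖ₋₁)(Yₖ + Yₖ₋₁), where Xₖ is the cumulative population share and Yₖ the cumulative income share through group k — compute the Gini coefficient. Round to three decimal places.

Cumulative income shares Yₖ: 0.0080, 0.0370, 0.0830, 0.1720, 0.2870, 0.4700, 0.7260, 1.0000
Σ (Xₖ−Xₖ₋₁)(Yₖ+Yₖ₋₁) = (1/8)(0.0080+0.0000) + (1/8)(0.0370+0.0080) + (1/8)(0.0830+0.0370) + (1/8)(0.1720+0.0830) + (1/8)(0.2870+0.1720) + (1/8)(0.4700+0.2870) + (1/8)(0.7260+0.4700) + (1/8)(1.0000+0.7260)
  = 0.0010 + 0.0056 + 0.0150 + 0.0319 + 0.0574 + 0.0946 + 0.1495 + 0.2157 = 0.5707
G = 1 − 0.5707 = 0.4293

0.429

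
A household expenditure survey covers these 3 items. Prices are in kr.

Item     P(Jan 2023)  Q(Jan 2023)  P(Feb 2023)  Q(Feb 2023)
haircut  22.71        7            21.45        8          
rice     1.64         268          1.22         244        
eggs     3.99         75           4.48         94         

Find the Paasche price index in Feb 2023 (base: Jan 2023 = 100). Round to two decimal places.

Paasche price index uses current-period quantities as weights.
ΣP(Feb 2023)·Q(Feb 2023) = 21.45×8 + 1.22×244 + 4.48×94 = 171.6 + 297.68 + 421.12 = 890.4
ΣP(Jan 2023)·Q(Feb 2023) = 22.71×8 + 1.64×244 + 3.99×94 = 181.68 + 400.16 + 375.06 = 956.9
Index = 890.4 / 956.9 × 100 = 93.0505

93.05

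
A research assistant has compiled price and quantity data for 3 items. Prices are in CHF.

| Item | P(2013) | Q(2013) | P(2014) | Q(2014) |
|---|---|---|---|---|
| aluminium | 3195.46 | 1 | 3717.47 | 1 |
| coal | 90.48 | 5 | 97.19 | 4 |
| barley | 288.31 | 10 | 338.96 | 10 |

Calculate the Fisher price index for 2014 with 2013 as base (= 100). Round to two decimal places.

Laspeyres component (base-period weights):
ΣP(2014)Q(2013) = 3717.47×1 + 97.19×5 + 338.96×10 = 3717.47 + 485.95 + 3389.6 = 7593.02
ΣP(2013)Q(2013) = 3195.46×1 + 90.48×5 + 288.31×10 = 3195.46 + 452.4 + 2883.1 = 6530.96
L = 7593.02 / 6530.96 × 100 = 116.2619
Paasche component (current-period weights):
ΣP(2014)Q(2014) = 3717.47×1 + 97.19×4 + 338.96×10 = 3717.47 + 388.76 + 3389.6 = 7495.83
ΣP(2013)Q(2014) = 3195.46×1 + 90.48×4 + 288.31×10 = 3195.46 + 361.92 + 2883.1 = 6440.48
P = 7495.83 / 6440.48 × 100 = 116.3862
Fisher = √(L × P) = √(116.2619 × 116.3862) = 116.3240

116.32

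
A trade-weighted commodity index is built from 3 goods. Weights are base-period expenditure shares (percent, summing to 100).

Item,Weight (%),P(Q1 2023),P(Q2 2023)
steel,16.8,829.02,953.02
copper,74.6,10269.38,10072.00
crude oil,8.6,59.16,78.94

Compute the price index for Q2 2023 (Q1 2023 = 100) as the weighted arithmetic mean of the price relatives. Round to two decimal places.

steel: 16.8 × (953.02/829.02) = 16.8 × 1.149574 = 19.3128
copper: 74.6 × (10072.00/10269.38) = 74.6 × 0.980780 = 73.1662
crude oil: 8.6 × (78.94/59.16) = 8.6 × 1.334348 = 11.4754
Index = Σ wᵢ·(p₁ᵢ/p₀ᵢ) = 19.3128 + 73.1662 + 11.4754 = 103.9544

103.95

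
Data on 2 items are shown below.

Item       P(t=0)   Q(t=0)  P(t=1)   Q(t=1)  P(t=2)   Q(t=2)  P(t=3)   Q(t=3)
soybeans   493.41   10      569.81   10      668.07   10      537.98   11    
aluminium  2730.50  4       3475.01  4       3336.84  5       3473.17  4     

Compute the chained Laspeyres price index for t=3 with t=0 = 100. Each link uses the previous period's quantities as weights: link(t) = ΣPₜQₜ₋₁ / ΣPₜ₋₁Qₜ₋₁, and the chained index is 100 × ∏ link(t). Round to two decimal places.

Link t=0→t=1:
ΣP(t=1)Q(t=0) = 569.81×10 + 3475.01×4 = 5698.1 + 13900.04 = 19598.14
ΣP(t=0)Q(t=0) = 493.41×10 + 2730.50×4 = 4934.1 + 10922 = 15856.1
link = 19598.14/15856.1 = 1.236000
Link t=1→t=2:
ΣP(t=2)Q(t=1) = 668.07×10 + 3336.84×4 = 6680.7 + 13347.36 = 20028.06
ΣP(t=1)Q(t=1) = 569.81×10 + 3475.01×4 = 5698.1 + 13900.04 = 19598.14
link = 20028.06/19598.14 = 1.021937
Link t=2→t=3:
ΣP(t=3)Q(t=2) = 537.98×10 + 3473.17×5 = 5379.8 + 17365.85 = 22745.65
ΣP(t=2)Q(t=2) = 668.07×10 + 3336.84×5 = 6680.7 + 16684.2 = 23364.9
link = 22745.65/23364.9 = 0.973497
Chained index = 100 × 1.236000 × 1.021937 × 0.973497 = 122.9637

122.96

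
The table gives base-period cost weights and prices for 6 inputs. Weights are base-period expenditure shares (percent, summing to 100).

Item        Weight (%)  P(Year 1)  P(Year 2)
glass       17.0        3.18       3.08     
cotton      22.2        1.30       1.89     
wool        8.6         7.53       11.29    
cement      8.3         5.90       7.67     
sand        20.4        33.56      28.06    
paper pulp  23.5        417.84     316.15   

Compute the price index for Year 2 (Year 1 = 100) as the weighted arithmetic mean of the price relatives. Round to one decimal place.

107.3

glass: 17.0 × (3.08/3.18) = 17.0 × 0.968553 = 16.4654
cotton: 22.2 × (1.89/1.30) = 22.2 × 1.453846 = 32.2754
wool: 8.6 × (11.29/7.53) = 8.6 × 1.499336 = 12.8943
cement: 8.3 × (7.67/5.90) = 8.3 × 1.300000 = 10.7900
sand: 20.4 × (28.06/33.56) = 20.4 × 0.836114 = 17.0567
paper pulp: 23.5 × (316.15/417.84) = 23.5 × 0.756629 = 17.7808
Index = Σ wᵢ·(p₁ᵢ/p₀ᵢ) = 16.4654 + 32.2754 + 12.8943 + 10.7900 + 17.0567 + 17.7808 = 107.2626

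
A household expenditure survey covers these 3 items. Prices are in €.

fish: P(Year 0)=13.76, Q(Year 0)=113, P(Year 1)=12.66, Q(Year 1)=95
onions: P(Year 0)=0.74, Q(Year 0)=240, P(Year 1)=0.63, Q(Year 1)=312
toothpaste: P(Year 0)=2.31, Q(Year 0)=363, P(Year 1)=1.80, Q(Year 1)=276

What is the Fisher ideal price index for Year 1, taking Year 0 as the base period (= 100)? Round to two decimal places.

87.04

Laspeyres component (base-period weights):
ΣP(Year 1)Q(Year 0) = 12.66×113 + 0.63×240 + 1.80×363 = 1430.58 + 151.2 + 653.4 = 2235.18
ΣP(Year 0)Q(Year 0) = 13.76×113 + 0.74×240 + 2.31×363 = 1554.88 + 177.6 + 838.53 = 2571.01
L = 2235.18 / 2571.01 × 100 = 86.9378
Paasche component (current-period weights):
ΣP(Year 1)Q(Year 1) = 12.66×95 + 0.63×312 + 1.80×276 = 1202.7 + 196.56 + 496.8 = 1896.06
ΣP(Year 0)Q(Year 1) = 13.76×95 + 0.74×312 + 2.31×276 = 1307.2 + 230.88 + 637.56 = 2175.64
P = 1896.06 / 2175.64 × 100 = 87.1495
Fisher = √(L × P) = √(86.9378 × 87.1495) = 87.0436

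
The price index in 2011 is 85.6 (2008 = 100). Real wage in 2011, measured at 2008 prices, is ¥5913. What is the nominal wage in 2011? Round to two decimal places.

5061.53

Nominal = Real × (Index/100) = 5913 × (85.6/100)
        = 5913 × 0.856 = 5061.5280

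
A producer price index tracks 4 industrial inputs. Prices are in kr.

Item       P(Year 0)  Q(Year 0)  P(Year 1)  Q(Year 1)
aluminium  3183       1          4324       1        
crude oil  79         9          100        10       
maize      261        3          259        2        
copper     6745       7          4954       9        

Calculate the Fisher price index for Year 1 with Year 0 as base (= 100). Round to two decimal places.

77.87

Laspeyres component (base-period weights):
ΣP(Year 1)Q(Year 0) = 4324×1 + 100×9 + 259×3 + 4954×7 = 4324 + 900 + 777 + 34678 = 40679
ΣP(Year 0)Q(Year 0) = 3183×1 + 79×9 + 261×3 + 6745×7 = 3183 + 711 + 783 + 47215 = 51892
L = 40679 / 51892 × 100 = 78.3917
Paasche component (current-period weights):
ΣP(Year 1)Q(Year 1) = 4324×1 + 100×10 + 259×2 + 4954×9 = 4324 + 1000 + 518 + 44586 = 50428
ΣP(Year 0)Q(Year 1) = 3183×1 + 79×10 + 261×2 + 6745×9 = 3183 + 790 + 522 + 60705 = 65200
P = 50428 / 65200 × 100 = 77.3436
Fisher = √(L × P) = √(78.3917 × 77.3436) = 77.8658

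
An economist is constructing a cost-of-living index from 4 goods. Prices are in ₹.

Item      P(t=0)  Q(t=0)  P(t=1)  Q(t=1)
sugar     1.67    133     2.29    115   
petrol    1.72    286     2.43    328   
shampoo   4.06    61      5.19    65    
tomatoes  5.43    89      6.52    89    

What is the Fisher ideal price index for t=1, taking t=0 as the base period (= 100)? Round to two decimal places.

131.41

Laspeyres component (base-period weights):
ΣP(t=1)Q(t=0) = 2.29×133 + 2.43×286 + 5.19×61 + 6.52×89 = 304.57 + 694.98 + 316.59 + 580.28 = 1896.42
ΣP(t=0)Q(t=0) = 1.67×133 + 1.72×286 + 4.06×61 + 5.43×89 = 222.11 + 491.92 + 247.66 + 483.27 = 1444.96
L = 1896.42 / 1444.96 × 100 = 131.2438
Paasche component (current-period weights):
ΣP(t=1)Q(t=1) = 2.29×115 + 2.43×328 + 5.19×65 + 6.52×89 = 263.35 + 797.04 + 337.35 + 580.28 = 1978.02
ΣP(t=0)Q(t=1) = 1.67×115 + 1.72×328 + 4.06×65 + 5.43×89 = 192.05 + 564.16 + 263.9 + 483.27 = 1503.38
P = 1978.02 / 1503.38 × 100 = 131.5715
Fisher = √(L × P) = √(131.2438 × 131.5715) = 131.4075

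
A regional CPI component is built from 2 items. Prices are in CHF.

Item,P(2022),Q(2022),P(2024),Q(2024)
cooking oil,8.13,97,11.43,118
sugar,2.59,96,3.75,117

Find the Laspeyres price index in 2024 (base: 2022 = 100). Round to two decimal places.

Laspeyres price index uses base-period quantities as weights.
ΣP(2024)·Q(2022) = 11.43×97 + 3.75×96 = 1108.71 + 360 = 1468.71
ΣP(2022)·Q(2022) = 8.13×97 + 2.59×96 = 788.61 + 248.64 = 1037.25
Index = 1468.71 / 1037.25 × 100 = 141.5965

141.60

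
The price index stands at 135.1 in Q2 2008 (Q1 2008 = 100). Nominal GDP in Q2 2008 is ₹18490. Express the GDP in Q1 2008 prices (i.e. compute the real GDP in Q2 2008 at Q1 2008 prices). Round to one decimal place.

13686.2

Real = Nominal ÷ (Index/100) = 18490 ÷ (135.1/100)
     = 18490 ÷ 1.351 = 13686.1584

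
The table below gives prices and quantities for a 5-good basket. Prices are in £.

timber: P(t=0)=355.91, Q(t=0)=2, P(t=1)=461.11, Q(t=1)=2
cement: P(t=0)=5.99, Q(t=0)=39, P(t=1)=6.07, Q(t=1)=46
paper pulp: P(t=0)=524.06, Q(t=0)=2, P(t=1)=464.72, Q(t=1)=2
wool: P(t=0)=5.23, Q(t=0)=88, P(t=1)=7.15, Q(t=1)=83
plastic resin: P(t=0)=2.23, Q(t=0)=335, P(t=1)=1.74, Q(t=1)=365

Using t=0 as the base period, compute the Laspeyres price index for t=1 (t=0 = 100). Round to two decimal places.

Laspeyres price index uses base-period quantities as weights.
ΣP(t=1)·Q(t=0) = 461.11×2 + 6.07×39 + 464.72×2 + 7.15×88 + 1.74×335 = 922.22 + 236.73 + 929.44 + 629.2 + 582.9 = 3300.49
ΣP(t=0)·Q(t=0) = 355.91×2 + 5.99×39 + 524.06×2 + 5.23×88 + 2.23×335 = 711.82 + 233.61 + 1048.12 + 460.24 + 747.05 = 3200.84
Index = 3300.49 / 3200.84 × 100 = 103.1132

103.11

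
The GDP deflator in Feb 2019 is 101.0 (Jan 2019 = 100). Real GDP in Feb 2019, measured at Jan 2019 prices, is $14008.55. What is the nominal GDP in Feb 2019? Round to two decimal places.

14148.64

Nominal = Real × (Index/100) = 14008.55 × (101.0/100)
        = 14008.55 × 1.010 = 14148.6355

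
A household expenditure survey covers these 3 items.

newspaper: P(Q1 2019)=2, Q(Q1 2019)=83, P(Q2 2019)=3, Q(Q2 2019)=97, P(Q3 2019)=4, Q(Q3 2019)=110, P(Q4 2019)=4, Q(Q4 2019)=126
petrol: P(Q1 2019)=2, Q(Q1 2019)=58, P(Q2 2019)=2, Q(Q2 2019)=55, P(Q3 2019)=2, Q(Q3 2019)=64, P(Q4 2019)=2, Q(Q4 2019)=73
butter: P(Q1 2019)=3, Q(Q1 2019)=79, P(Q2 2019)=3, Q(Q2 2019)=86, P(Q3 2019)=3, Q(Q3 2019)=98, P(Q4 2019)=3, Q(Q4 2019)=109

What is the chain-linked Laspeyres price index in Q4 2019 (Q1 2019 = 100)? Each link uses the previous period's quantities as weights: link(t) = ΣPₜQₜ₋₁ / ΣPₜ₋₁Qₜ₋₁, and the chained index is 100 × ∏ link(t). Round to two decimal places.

133.07

Link Q1 2019→Q2 2019:
ΣP(Q2 2019)Q(Q1 2019) = 3×83 + 2×58 + 3×79 = 249 + 116 + 237 = 602
ΣP(Q1 2019)Q(Q1 2019) = 2×83 + 2×58 + 3×79 = 166 + 116 + 237 = 519
link = 602/519 = 1.159923
Link Q2 2019→Q3 2019:
ΣP(Q3 2019)Q(Q2 2019) = 4×97 + 2×55 + 3×86 = 388 + 110 + 258 = 756
ΣP(Q2 2019)Q(Q2 2019) = 3×97 + 2×55 + 3×86 = 291 + 110 + 258 = 659
link = 756/659 = 1.147193
Link Q3 2019→Q4 2019:
ΣP(Q4 2019)Q(Q3 2019) = 4×110 + 2×64 + 3×98 = 440 + 128 + 294 = 862
ΣP(Q3 2019)Q(Q3 2019) = 4×110 + 2×64 + 3×98 = 440 + 128 + 294 = 862
link = 862/862 = 1.000000
Chained index = 100 × 1.159923 × 1.147193 × 1.000000 = 133.0655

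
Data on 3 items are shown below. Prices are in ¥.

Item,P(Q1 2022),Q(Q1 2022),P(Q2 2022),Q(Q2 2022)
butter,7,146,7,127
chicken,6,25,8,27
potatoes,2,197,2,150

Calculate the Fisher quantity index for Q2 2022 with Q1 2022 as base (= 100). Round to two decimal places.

Laspeyres component (base-period weights):
ΣP(Q1 2022)Q(Q2 2022) = 7×127 + 6×27 + 2×150 = 889 + 162 + 300 = 1351
ΣP(Q1 2022)Q(Q1 2022) = 7×146 + 6×25 + 2×197 = 1022 + 150 + 394 = 1566
L = 1351 / 1566 × 100 = 86.2708
Paasche component (current-period weights):
ΣP(Q2 2022)Q(Q2 2022) = 7×127 + 8×27 + 2×150 = 889 + 216 + 300 = 1405
ΣP(Q2 2022)Q(Q1 2022) = 7×146 + 8×25 + 2×197 = 1022 + 200 + 394 = 1616
P = 1405 / 1616 × 100 = 86.9431
Fisher = √(L × P) = √(86.2708 × 86.9431) = 86.6063

86.61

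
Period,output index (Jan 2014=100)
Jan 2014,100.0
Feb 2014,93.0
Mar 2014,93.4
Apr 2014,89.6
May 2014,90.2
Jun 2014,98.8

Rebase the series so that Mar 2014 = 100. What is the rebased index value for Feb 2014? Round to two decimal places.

99.57

Rebased(Feb 2014) = 93.0 / 93.4 × 100 = 99.5717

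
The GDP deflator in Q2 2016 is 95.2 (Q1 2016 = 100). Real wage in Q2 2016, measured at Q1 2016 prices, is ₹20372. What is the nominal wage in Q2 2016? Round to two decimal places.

19394.14

Nominal = Real × (Index/100) = 20372 × (95.2/100)
        = 20372 × 0.952 = 19394.1440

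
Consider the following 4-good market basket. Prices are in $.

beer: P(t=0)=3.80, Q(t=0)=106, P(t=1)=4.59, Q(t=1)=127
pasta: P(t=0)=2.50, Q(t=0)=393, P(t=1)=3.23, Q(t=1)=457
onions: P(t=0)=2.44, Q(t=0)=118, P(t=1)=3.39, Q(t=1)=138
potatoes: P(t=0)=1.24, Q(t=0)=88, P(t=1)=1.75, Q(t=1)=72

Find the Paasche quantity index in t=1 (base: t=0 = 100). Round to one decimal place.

Paasche quantity index uses current-period prices as weights.
ΣP(t=1)·Q(t=1) = 4.59×127 + 3.23×457 + 3.39×138 + 1.75×72 = 582.93 + 1476.11 + 467.82 + 126 = 2652.86
ΣP(t=1)·Q(t=0) = 4.59×106 + 3.23×393 + 3.39×118 + 1.75×88 = 486.54 + 1269.39 + 400.02 + 154 = 2309.95
Index = 2652.86 / 2309.95 × 100 = 114.8449

114.8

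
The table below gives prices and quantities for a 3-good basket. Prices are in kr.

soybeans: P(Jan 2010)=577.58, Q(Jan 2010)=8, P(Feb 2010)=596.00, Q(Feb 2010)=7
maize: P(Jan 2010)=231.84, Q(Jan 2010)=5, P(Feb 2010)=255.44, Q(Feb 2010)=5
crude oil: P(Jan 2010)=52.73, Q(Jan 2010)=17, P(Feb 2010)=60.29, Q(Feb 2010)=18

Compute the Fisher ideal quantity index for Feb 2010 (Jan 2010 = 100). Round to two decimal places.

Laspeyres component (base-period weights):
ΣP(Jan 2010)Q(Feb 2010) = 577.58×7 + 231.84×5 + 52.73×18 = 4043.06 + 1159.2 + 949.14 = 6151.4
ΣP(Jan 2010)Q(Jan 2010) = 577.58×8 + 231.84×5 + 52.73×17 = 4620.64 + 1159.2 + 896.41 = 6676.25
L = 6151.4 / 6676.25 × 100 = 92.1386
Paasche component (current-period weights):
ΣP(Feb 2010)Q(Feb 2010) = 596.00×7 + 255.44×5 + 60.29×18 = 4172 + 1277.2 + 1085.22 = 6534.42
ΣP(Feb 2010)Q(Jan 2010) = 596.00×8 + 255.44×5 + 60.29×17 = 4768 + 1277.2 + 1024.93 = 7070.13
P = 6534.42 / 7070.13 × 100 = 92.4229
Fisher = √(L × P) = √(92.1386 × 92.4229) = 92.2806

92.28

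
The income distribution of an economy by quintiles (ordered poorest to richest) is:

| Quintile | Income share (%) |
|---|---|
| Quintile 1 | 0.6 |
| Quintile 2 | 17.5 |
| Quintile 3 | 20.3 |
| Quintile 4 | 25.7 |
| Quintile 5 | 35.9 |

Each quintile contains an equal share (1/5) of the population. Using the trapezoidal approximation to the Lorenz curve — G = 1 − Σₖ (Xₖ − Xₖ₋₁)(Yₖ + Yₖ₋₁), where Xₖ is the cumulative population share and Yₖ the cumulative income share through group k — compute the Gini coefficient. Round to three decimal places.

0.315

Cumulative income shares Yₖ: 0.0060, 0.1810, 0.3840, 0.6410, 1.0000
Σ (Xₖ−Xₖ₋₁)(Yₖ+Yₖ₋₁) = (1/5)(0.0060+0.0000) + (1/5)(0.1810+0.0060) + (1/5)(0.3840+0.1810) + (1/5)(0.6410+0.3840) + (1/5)(1.0000+0.6410)
  = 0.0012 + 0.0374 + 0.1130 + 0.2050 + 0.3282 = 0.6848
G = 1 − 0.6848 = 0.3152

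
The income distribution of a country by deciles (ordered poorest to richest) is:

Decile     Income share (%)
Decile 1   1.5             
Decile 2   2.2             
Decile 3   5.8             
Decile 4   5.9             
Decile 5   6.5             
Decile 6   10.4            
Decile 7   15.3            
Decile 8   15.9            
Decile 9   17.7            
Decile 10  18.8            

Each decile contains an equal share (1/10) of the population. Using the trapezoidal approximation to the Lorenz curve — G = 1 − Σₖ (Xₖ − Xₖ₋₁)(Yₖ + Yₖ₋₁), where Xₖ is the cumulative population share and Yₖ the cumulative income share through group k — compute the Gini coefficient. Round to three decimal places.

0.347

Cumulative income shares Yₖ: 0.0150, 0.0370, 0.0950, 0.1540, 0.2190, 0.3230, 0.4760, 0.6350, 0.8120, 1.0000
Σ (Xₖ−Xₖ₋₁)(Yₖ+Yₖ₋₁) = (1/10)(0.0150+0.0000) + (1/10)(0.0370+0.0150) + (1/10)(0.0950+0.0370) + (1/10)(0.1540+0.0950) + (1/10)(0.2190+0.1540) + (1/10)(0.3230+0.2190) + (1/10)(0.4760+0.3230) + (1/10)(0.6350+0.4760) + (1/10)(0.8120+0.6350) + (1/10)(1.0000+0.8120)
  = 0.0015 + 0.0052 + 0.0132 + 0.0249 + 0.0373 + 0.0542 + 0.0799 + 0.1111 + 0.1447 + 0.1812 = 0.6532
G = 1 − 0.6532 = 0.3468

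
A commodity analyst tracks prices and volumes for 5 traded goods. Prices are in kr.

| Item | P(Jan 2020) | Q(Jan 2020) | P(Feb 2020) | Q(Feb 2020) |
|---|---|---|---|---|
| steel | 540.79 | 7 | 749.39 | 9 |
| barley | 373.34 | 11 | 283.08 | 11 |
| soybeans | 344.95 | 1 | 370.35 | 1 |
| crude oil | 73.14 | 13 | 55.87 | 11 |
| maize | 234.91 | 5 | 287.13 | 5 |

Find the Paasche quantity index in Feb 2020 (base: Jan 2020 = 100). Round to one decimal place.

Paasche quantity index uses current-period prices as weights.
ΣP(Feb 2020)·Q(Feb 2020) = 749.39×9 + 283.08×11 + 370.35×1 + 55.87×11 + 287.13×5 = 6744.51 + 3113.88 + 370.35 + 614.57 + 1435.65 = 12278.96
ΣP(Feb 2020)·Q(Jan 2020) = 749.39×7 + 283.08×11 + 370.35×1 + 55.87×13 + 287.13×5 = 5245.73 + 3113.88 + 370.35 + 726.31 + 1435.65 = 10891.92
Index = 12278.96 / 10891.92 × 100 = 112.7346

112.7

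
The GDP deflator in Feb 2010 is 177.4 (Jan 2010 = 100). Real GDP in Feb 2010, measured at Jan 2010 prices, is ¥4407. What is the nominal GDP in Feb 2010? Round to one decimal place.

Nominal = Real × (Index/100) = 4407 × (177.4/100)
        = 4407 × 1.774 = 7818.0180

7818.0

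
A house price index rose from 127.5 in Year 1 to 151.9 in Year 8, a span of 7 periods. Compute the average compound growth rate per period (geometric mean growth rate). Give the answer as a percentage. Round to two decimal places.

Growth factor = (151.9/127.5)^(1/7) = (1.191373)^(1/7) = 1.025331
Growth rate = 1.025331 − 1 = 0.025331 = 2.5331%

2.53%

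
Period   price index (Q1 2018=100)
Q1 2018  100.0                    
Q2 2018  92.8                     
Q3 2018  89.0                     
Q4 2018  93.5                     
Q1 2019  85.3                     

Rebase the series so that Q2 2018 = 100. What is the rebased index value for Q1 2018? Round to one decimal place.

107.8

Rebased(Q1 2018) = 100.0 / 92.8 × 100 = 107.7586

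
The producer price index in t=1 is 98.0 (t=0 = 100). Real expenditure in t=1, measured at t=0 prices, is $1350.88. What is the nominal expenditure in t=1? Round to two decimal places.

1323.86

Nominal = Real × (Index/100) = 1350.88 × (98.0/100)
        = 1350.88 × 0.980 = 1323.8624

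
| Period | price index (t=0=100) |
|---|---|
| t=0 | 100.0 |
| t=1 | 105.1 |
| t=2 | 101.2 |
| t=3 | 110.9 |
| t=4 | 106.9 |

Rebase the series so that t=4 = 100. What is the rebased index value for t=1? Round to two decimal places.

98.32

Rebased(t=1) = 105.1 / 106.9 × 100 = 98.3162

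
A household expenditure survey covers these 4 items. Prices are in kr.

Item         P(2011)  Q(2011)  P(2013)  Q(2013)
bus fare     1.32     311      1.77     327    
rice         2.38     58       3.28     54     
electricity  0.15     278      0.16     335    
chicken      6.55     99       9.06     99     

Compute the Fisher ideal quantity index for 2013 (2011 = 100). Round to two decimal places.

Laspeyres component (base-period weights):
ΣP(2011)Q(2013) = 1.32×327 + 2.38×54 + 0.15×335 + 6.55×99 = 431.64 + 128.52 + 50.25 + 648.45 = 1258.86
ΣP(2011)Q(2011) = 1.32×311 + 2.38×58 + 0.15×278 + 6.55×99 = 410.52 + 138.04 + 41.7 + 648.45 = 1238.71
L = 1258.86 / 1238.71 × 100 = 101.6267
Paasche component (current-period weights):
ΣP(2013)Q(2013) = 1.77×327 + 3.28×54 + 0.16×335 + 9.06×99 = 578.79 + 177.12 + 53.6 + 896.94 = 1706.45
ΣP(2013)Q(2011) = 1.77×311 + 3.28×58 + 0.16×278 + 9.06×99 = 550.47 + 190.24 + 44.48 + 896.94 = 1682.13
P = 1706.45 / 1682.13 × 100 = 101.4458
Fisher = √(L × P) = √(101.6267 × 101.4458) = 101.5362

101.54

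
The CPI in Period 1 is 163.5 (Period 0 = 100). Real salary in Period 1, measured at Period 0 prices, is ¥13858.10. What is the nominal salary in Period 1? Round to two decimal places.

Nominal = Real × (Index/100) = 13858.10 × (163.5/100)
        = 13858.10 × 1.635 = 22657.9935

22657.99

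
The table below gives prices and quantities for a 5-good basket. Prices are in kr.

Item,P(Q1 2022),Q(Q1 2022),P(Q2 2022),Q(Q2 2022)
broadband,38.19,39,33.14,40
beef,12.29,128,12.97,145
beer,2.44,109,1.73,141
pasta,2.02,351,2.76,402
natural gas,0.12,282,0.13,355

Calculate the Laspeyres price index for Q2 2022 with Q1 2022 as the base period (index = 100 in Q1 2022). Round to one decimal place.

Laspeyres price index uses base-period quantities as weights.
ΣP(Q2 2022)·Q(Q1 2022) = 33.14×39 + 12.97×128 + 1.73×109 + 2.76×351 + 0.13×282 = 1292.46 + 1660.16 + 188.57 + 968.76 + 36.66 = 4146.61
ΣP(Q1 2022)·Q(Q1 2022) = 38.19×39 + 12.29×128 + 2.44×109 + 2.02×351 + 0.12×282 = 1489.41 + 1573.12 + 265.96 + 709.02 + 33.84 = 4071.35
Index = 4146.61 / 4071.35 × 100 = 101.8485

101.8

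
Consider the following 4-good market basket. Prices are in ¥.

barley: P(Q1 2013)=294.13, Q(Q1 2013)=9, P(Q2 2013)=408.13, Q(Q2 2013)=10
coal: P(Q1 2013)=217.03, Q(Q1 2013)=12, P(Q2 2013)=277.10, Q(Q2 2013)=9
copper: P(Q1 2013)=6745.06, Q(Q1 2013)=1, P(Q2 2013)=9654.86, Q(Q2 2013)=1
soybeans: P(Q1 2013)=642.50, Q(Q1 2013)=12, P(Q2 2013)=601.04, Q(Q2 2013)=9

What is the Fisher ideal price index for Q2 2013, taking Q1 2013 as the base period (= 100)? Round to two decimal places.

Laspeyres component (base-period weights):
ΣP(Q2 2013)Q(Q1 2013) = 408.13×9 + 277.10×12 + 9654.86×1 + 601.04×12 = 3673.17 + 3325.2 + 9654.86 + 7212.48 = 23865.71
ΣP(Q1 2013)Q(Q1 2013) = 294.13×9 + 217.03×12 + 6745.06×1 + 642.50×12 = 2647.17 + 2604.36 + 6745.06 + 7710 = 19706.59
L = 23865.71 / 19706.59 × 100 = 121.1052
Paasche component (current-period weights):
ΣP(Q2 2013)Q(Q2 2013) = 408.13×10 + 277.10×9 + 9654.86×1 + 601.04×9 = 4081.3 + 2493.9 + 9654.86 + 5409.36 = 21639.42
ΣP(Q1 2013)Q(Q2 2013) = 294.13×10 + 217.03×9 + 6745.06×1 + 642.50×9 = 2941.3 + 1953.27 + 6745.06 + 5782.5 = 17422.13
P = 21639.42 / 17422.13 × 100 = 124.2065
Fisher = √(L × P) = √(121.1052 × 124.2065) = 122.6461

122.65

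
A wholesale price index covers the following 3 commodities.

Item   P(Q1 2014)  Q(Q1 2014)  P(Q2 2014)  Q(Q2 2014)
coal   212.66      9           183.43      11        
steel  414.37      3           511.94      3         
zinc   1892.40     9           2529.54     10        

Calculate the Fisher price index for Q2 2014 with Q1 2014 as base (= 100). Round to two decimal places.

Laspeyres component (base-period weights):
ΣP(Q2 2014)Q(Q1 2014) = 183.43×9 + 511.94×3 + 2529.54×9 = 1650.87 + 1535.82 + 22765.86 = 25952.55
ΣP(Q1 2014)Q(Q1 2014) = 212.66×9 + 414.37×3 + 1892.40×9 = 1913.94 + 1243.11 + 17031.6 = 20188.65
L = 25952.55 / 20188.65 × 100 = 128.5502
Paasche component (current-period weights):
ΣP(Q2 2014)Q(Q2 2014) = 183.43×11 + 511.94×3 + 2529.54×10 = 2017.73 + 1535.82 + 25295.4 = 28848.95
ΣP(Q1 2014)Q(Q2 2014) = 212.66×11 + 414.37×3 + 1892.40×10 = 2339.26 + 1243.11 + 18924 = 22506.37
P = 28848.95 / 22506.37 × 100 = 128.1813
Fisher = √(L × P) = √(128.5502 × 128.1813) = 128.3656

128.37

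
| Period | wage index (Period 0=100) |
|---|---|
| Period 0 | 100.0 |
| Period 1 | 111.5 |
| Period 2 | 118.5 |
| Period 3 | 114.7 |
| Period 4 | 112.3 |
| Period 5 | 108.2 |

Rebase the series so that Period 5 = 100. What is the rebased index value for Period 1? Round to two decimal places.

103.05

Rebased(Period 1) = 111.5 / 108.2 × 100 = 103.0499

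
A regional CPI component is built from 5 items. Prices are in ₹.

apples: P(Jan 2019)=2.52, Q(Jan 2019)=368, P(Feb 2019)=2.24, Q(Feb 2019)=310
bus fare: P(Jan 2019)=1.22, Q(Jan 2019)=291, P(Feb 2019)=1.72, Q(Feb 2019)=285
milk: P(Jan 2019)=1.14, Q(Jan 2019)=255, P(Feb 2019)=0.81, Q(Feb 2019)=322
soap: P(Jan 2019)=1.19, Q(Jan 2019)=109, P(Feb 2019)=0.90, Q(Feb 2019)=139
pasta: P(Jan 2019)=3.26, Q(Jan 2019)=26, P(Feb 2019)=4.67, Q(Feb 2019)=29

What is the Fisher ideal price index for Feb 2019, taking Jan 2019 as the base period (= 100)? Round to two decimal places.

Laspeyres component (base-period weights):
ΣP(Feb 2019)Q(Jan 2019) = 2.24×368 + 1.72×291 + 0.81×255 + 0.90×109 + 4.67×26 = 824.32 + 500.52 + 206.55 + 98.1 + 121.42 = 1750.91
ΣP(Jan 2019)Q(Jan 2019) = 2.52×368 + 1.22×291 + 1.14×255 + 1.19×109 + 3.26×26 = 927.36 + 355.02 + 290.7 + 129.71 + 84.76 = 1787.55
L = 1750.91 / 1787.55 × 100 = 97.9503
Paasche component (current-period weights):
ΣP(Feb 2019)Q(Feb 2019) = 2.24×310 + 1.72×285 + 0.81×322 + 0.90×139 + 4.67×29 = 694.4 + 490.2 + 260.82 + 125.1 + 135.43 = 1705.95
ΣP(Jan 2019)Q(Feb 2019) = 2.52×310 + 1.22×285 + 1.14×322 + 1.19×139 + 3.26×29 = 781.2 + 347.7 + 367.08 + 165.41 + 94.54 = 1755.93
P = 1705.95 / 1755.93 × 100 = 97.1536
Fisher = √(L × P) = √(97.9503 × 97.1536) = 97.5511

97.55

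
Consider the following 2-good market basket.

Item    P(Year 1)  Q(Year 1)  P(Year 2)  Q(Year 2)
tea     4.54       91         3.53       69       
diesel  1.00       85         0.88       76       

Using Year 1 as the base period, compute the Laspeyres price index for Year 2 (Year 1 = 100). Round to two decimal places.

Laspeyres price index uses base-period quantities as weights.
ΣP(Year 2)·Q(Year 1) = 3.53×91 + 0.88×85 = 321.23 + 74.8 = 396.03
ΣP(Year 1)·Q(Year 1) = 4.54×91 + 1.00×85 = 413.14 + 85 = 498.14
Index = 396.03 / 498.14 × 100 = 79.5017

79.50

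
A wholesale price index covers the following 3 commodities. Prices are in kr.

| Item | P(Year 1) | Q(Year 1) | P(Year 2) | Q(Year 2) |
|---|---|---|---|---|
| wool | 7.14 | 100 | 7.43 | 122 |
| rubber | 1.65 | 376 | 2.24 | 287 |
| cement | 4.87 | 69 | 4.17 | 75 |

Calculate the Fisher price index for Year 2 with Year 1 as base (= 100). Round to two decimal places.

Laspeyres component (base-period weights):
ΣP(Year 2)Q(Year 1) = 7.43×100 + 2.24×376 + 4.17×69 = 743 + 842.24 + 287.73 = 1872.97
ΣP(Year 1)Q(Year 1) = 7.14×100 + 1.65×376 + 4.87×69 = 714 + 620.4 + 336.03 = 1670.43
L = 1872.97 / 1670.43 × 100 = 112.1250
Paasche component (current-period weights):
ΣP(Year 2)Q(Year 2) = 7.43×122 + 2.24×287 + 4.17×75 = 906.46 + 642.88 + 312.75 = 1862.09
ΣP(Year 1)Q(Year 2) = 7.14×122 + 1.65×287 + 4.87×75 = 871.08 + 473.55 + 365.25 = 1709.88
P = 1862.09 / 1709.88 × 100 = 108.9018
Fisher = √(L × P) = √(112.1250 × 108.9018) = 110.5017

110.50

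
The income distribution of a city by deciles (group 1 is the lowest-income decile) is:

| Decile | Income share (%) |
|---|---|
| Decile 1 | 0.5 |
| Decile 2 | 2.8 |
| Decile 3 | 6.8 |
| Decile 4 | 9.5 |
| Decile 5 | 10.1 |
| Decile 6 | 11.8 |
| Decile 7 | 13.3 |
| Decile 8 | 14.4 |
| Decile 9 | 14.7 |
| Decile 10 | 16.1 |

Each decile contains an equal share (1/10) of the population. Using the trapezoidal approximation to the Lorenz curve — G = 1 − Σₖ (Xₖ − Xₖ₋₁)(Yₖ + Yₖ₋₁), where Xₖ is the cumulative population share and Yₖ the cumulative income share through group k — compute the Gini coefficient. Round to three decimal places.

Cumulative income shares Yₖ: 0.0050, 0.0330, 0.1010, 0.1960, 0.2970, 0.4150, 0.5480, 0.6920, 0.8390, 1.0000
Σ (Xₖ−Xₖ₋₁)(Yₖ+Yₖ₋₁) = (1/10)(0.0050+0.0000) + (1/10)(0.0330+0.0050) + (1/10)(0.1010+0.0330) + (1/10)(0.1960+0.1010) + (1/10)(0.2970+0.1960) + (1/10)(0.4150+0.2970) + (1/10)(0.5480+0.4150) + (1/10)(0.6920+0.5480) + (1/10)(0.8390+0.6920) + (1/10)(1.0000+0.8390)
  = 0.0005 + 0.0038 + 0.0134 + 0.0297 + 0.0493 + 0.0712 + 0.0963 + 0.1240 + 0.1531 + 0.1839 = 0.7252
G = 1 − 0.7252 = 0.2748

0.275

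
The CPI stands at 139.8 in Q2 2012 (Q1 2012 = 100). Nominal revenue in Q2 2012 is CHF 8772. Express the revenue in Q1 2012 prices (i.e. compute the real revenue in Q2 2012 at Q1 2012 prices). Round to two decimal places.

6274.68

Real = Nominal ÷ (Index/100) = 8772 ÷ (139.8/100)
     = 8772 ÷ 1.398 = 6274.6781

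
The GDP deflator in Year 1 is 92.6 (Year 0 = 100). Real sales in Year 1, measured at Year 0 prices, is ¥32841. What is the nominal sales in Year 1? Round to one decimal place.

Nominal = Real × (Index/100) = 32841 × (92.6/100)
        = 32841 × 0.926 = 30410.7660

30410.8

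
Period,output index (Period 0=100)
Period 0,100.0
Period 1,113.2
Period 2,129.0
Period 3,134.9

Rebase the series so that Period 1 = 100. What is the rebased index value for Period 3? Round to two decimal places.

119.17

Rebased(Period 3) = 134.9 / 113.2 × 100 = 119.1696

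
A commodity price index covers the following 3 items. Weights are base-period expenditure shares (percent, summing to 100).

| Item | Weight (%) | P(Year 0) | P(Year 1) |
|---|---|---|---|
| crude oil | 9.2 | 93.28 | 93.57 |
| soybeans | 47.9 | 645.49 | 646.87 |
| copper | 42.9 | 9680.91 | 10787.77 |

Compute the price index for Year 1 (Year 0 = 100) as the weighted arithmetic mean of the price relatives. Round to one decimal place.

105.0

crude oil: 9.2 × (93.57/93.28) = 9.2 × 1.003109 = 9.2286
soybeans: 47.9 × (646.87/645.49) = 47.9 × 1.002138 = 48.0024
copper: 42.9 × (10787.77/9680.91) = 42.9 × 1.114334 = 47.8049
Index = Σ wᵢ·(p₁ᵢ/p₀ᵢ) = 9.2286 + 48.0024 + 47.8049 = 105.0359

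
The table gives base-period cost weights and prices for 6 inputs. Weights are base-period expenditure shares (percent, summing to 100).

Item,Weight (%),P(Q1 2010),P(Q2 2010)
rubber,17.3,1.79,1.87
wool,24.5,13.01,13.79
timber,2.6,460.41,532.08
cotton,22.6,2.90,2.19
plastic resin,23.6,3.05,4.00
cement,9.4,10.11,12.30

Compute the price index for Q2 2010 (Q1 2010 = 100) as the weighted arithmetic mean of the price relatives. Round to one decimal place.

106.5

rubber: 17.3 × (1.87/1.79) = 17.3 × 1.044693 = 18.0732
wool: 24.5 × (13.79/13.01) = 24.5 × 1.059954 = 25.9689
timber: 2.6 × (532.08/460.41) = 2.6 × 1.155666 = 3.0047
cotton: 22.6 × (2.19/2.90) = 22.6 × 0.755172 = 17.0669
plastic resin: 23.6 × (4.00/3.05) = 23.6 × 1.311475 = 30.9508
cement: 9.4 × (12.30/10.11) = 9.4 × 1.216617 = 11.4362
Index = Σ wᵢ·(p₁ᵢ/p₀ᵢ) = 18.0732 + 25.9689 + 3.0047 + 17.0669 + 30.9508 + 11.4362 = 106.5007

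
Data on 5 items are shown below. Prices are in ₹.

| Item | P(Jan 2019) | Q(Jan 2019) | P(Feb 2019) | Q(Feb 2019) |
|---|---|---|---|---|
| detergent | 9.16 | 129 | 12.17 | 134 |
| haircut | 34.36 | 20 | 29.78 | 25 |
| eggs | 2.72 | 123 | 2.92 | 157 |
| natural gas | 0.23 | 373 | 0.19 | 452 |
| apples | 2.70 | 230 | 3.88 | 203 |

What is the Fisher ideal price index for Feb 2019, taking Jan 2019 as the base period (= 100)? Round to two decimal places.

Laspeyres component (base-period weights):
ΣP(Feb 2019)Q(Jan 2019) = 12.17×129 + 29.78×20 + 2.92×123 + 0.19×373 + 3.88×230 = 1569.93 + 595.6 + 359.16 + 70.87 + 892.4 = 3487.96
ΣP(Jan 2019)Q(Jan 2019) = 9.16×129 + 34.36×20 + 2.72×123 + 0.23×373 + 2.70×230 = 1181.64 + 687.2 + 334.56 + 85.79 + 621 = 2910.19
L = 3487.96 / 2910.19 × 100 = 119.8533
Paasche component (current-period weights):
ΣP(Feb 2019)Q(Feb 2019) = 12.17×134 + 29.78×25 + 2.92×157 + 0.19×452 + 3.88×203 = 1630.78 + 744.5 + 458.44 + 85.88 + 787.64 = 3707.24
ΣP(Jan 2019)Q(Feb 2019) = 9.16×134 + 34.36×25 + 2.72×157 + 0.23×452 + 2.70×203 = 1227.44 + 859 + 427.04 + 103.96 + 548.1 = 3165.54
P = 3707.24 / 3165.54 × 100 = 117.1124
Fisher = √(L × P) = √(119.8533 × 117.1124) = 118.4749

118.47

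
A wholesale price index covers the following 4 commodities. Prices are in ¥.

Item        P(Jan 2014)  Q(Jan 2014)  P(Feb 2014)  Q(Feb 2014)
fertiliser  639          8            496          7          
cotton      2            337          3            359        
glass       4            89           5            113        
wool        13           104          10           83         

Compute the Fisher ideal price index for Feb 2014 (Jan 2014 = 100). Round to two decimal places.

87.33

Laspeyres component (base-period weights):
ΣP(Feb 2014)Q(Jan 2014) = 496×8 + 3×337 + 5×89 + 10×104 = 3968 + 1011 + 445 + 1040 = 6464
ΣP(Jan 2014)Q(Jan 2014) = 639×8 + 2×337 + 4×89 + 13×104 = 5112 + 674 + 356 + 1352 = 7494
L = 6464 / 7494 × 100 = 86.2557
Paasche component (current-period weights):
ΣP(Feb 2014)Q(Feb 2014) = 496×7 + 3×359 + 5×113 + 10×83 = 3472 + 1077 + 565 + 830 = 5944
ΣP(Jan 2014)Q(Feb 2014) = 639×7 + 2×359 + 4×113 + 13×83 = 4473 + 718 + 452 + 1079 = 6722
P = 5944 / 6722 × 100 = 88.4261
Fisher = √(L × P) = √(86.2557 × 88.4261) = 87.3341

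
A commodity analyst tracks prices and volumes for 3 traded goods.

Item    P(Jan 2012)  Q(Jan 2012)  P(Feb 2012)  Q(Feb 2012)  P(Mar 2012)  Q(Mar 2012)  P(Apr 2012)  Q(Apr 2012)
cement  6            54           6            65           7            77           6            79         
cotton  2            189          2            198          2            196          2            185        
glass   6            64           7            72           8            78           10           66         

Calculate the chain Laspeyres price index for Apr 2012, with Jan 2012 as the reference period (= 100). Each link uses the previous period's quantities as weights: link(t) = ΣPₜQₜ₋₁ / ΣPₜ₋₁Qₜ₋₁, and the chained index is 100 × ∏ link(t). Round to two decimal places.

123.09

Link Jan 2012→Feb 2012:
ΣP(Feb 2012)Q(Jan 2012) = 6×54 + 2×189 + 7×64 = 324 + 378 + 448 = 1150
ΣP(Jan 2012)Q(Jan 2012) = 6×54 + 2×189 + 6×64 = 324 + 378 + 384 = 1086
link = 1150/1086 = 1.058932
Link Feb 2012→Mar 2012:
ΣP(Mar 2012)Q(Feb 2012) = 7×65 + 2×198 + 8×72 = 455 + 396 + 576 = 1427
ΣP(Feb 2012)Q(Feb 2012) = 6×65 + 2×198 + 7×72 = 390 + 396 + 504 = 1290
link = 1427/1290 = 1.106202
Link Mar 2012→Apr 2012:
ΣP(Apr 2012)Q(Mar 2012) = 6×77 + 2×196 + 10×78 = 462 + 392 + 780 = 1634
ΣP(Mar 2012)Q(Mar 2012) = 7×77 + 2×196 + 8×78 = 539 + 392 + 624 = 1555
link = 1634/1555 = 1.050804
Chained index = 100 × 1.058932 × 1.106202 × 1.050804 = 123.0903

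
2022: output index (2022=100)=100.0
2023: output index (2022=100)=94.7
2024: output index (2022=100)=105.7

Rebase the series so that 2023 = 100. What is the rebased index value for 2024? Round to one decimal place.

Rebased(2024) = 105.7 / 94.7 × 100 = 111.6156

111.6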